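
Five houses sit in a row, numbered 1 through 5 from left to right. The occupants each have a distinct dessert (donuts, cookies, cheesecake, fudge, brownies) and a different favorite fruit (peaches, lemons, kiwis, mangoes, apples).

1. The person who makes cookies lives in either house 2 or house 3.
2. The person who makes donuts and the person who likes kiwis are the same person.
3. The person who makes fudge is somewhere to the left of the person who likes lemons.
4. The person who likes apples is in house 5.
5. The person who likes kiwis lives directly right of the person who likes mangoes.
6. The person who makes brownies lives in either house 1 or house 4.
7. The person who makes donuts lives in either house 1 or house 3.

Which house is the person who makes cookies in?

By clue 4, the person who likes apples is in house 5.
House 5 dessert: only cheesecake fits.
From clue 2, the person who makes donuts must be in house 3.
From clue 2, the person who likes kiwis must be in house 3.
Clue 5 places the person who likes mangoes in house 2.
House 1's dessert must be fudge (nothing else left).
House 2's dessert must be cookies (nothing else left).
The only dessert still possible for house 4 is brownies.
House 1 favorite fruit: only peaches fits.
That leaves lemons as the favorite fruit for house 4.
So: house 1 = fudge/peaches, house 2 = cookies/mangoes, house 3 = donuts/kiwis, house 4 = brownies/lemons, house 5 = cheesecake/apples.

2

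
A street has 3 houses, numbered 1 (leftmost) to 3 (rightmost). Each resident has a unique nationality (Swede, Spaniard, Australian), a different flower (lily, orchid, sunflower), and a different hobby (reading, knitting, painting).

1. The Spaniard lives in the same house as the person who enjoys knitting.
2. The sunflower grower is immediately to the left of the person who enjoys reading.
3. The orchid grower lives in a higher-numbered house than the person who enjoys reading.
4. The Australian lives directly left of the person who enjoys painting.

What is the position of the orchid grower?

Clue 3: the orchid grower is in house 3.
From clue 3, the person who enjoys reading must be in house 2.
So house 1 gets knitting for hobby.
That leaves painting as the hobby for house 3.
Clue 1: the Spaniard is in house 1.
Clue 2: the sunflower grower is in house 1.
From clue 4, the Australian must be in house 2.
The only nationality still possible for house 3 is Swede.
So house 2 gets lily for flower.
So: house 1 = Spaniard/sunflower/knitting, house 2 = Australian/lily/reading, house 3 = Swede/orchid/painting.

3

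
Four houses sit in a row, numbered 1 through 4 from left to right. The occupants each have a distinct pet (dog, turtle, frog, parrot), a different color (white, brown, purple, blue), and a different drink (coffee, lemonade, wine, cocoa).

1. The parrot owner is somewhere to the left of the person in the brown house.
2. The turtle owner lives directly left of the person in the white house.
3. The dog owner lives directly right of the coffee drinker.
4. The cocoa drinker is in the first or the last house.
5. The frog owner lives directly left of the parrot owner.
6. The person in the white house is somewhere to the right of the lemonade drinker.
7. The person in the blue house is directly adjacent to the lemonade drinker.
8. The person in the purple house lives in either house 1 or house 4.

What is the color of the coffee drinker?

brown

That leaves dog as the pet for house 4.
By clue 3, the coffee drinker is in house 3.
The frog owner is narrowed to house 1 or 2; consider each.
Placing it in house 2 leads to a contradiction, so it's in house 1.
Clue 5 places the parrot owner in house 2.
House 3's pet must be turtle (nothing else left).
The person in the white house is in house 4 (clue 2).
That leaves purple as the color for house 1.
House 2's color must be blue (nothing else left).
That leaves brown as the color for house 3.
The lemonade drinker is in house 1 (clue 7).
House 2 drink: only wine fits.
House 4's drink must be cocoa (nothing else left).
So: house 1 = frog/purple/lemonade, house 2 = parrot/blue/wine, house 3 = turtle/brown/coffee, house 4 = dog/white/cocoa.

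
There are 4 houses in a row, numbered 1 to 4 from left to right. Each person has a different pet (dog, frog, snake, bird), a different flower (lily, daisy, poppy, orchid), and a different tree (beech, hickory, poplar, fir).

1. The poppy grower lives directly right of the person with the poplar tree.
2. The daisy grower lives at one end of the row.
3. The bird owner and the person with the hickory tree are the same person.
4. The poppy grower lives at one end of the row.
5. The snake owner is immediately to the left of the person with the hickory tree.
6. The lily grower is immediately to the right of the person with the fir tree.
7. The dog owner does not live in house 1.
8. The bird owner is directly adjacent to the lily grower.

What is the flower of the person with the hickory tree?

poppy

From clue 4, the poppy grower must be in house 4.
By clue 1, the person with the poplar tree is in house 3.
So house 1 gets daisy for flower.
Clue 8: the lily grower is in house 3.
That leaves orchid as the flower for house 2.
From clue 6, the person with the fir tree must be in house 2.
House 1's tree must be beech (nothing else left).
That leaves hickory as the tree for house 4.
The bird owner is in house 4 (clue 3).
Clue 5: the snake owner is in house 3.
The only pet still possible for house 1 is frog.
That leaves dog as the pet for house 2.
So: house 1 = frog/daisy/beech, house 2 = dog/orchid/fir, house 3 = snake/lily/poplar, house 4 = bird/poppy/hickory.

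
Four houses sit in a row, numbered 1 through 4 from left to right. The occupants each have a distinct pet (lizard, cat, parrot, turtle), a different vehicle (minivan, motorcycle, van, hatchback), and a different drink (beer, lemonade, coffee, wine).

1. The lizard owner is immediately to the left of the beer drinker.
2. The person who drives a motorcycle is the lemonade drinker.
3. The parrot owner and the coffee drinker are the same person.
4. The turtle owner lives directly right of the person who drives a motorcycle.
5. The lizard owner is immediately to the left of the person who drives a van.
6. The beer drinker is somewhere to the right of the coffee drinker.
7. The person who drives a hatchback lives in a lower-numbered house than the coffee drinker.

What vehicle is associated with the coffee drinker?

minivan

The only pet still possible for house 1 is cat.
That leaves turtle as the pet for house 4.
By clue 4, the person who drives a motorcycle is in house 3.
That leaves van as the vehicle for house 4.
Clue 2: the lemonade drinker is in house 3.
Clue 5 places the lizard owner in house 3.
That leaves parrot as the pet for house 2.
House 1 drink: only wine fits.
So house 2 gets coffee for drink.
House 4's drink must be beer (nothing else left).
The person who drives a hatchback is in house 1 (clue 7).
The only vehicle still possible for house 2 is minivan.
So: house 1 = cat/hatchback/wine, house 2 = parrot/minivan/coffee, house 3 = lizard/motorcycle/lemonade, house 4 = turtle/van/beer.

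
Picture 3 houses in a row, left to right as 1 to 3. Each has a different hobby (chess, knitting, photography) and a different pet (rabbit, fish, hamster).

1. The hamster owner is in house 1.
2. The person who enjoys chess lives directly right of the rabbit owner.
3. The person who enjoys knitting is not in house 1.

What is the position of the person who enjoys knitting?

2

From clue 1, the hamster owner must be in house 1.
The only hobby still possible for house 1 is photography.
The only pet still possible for house 3 is fish.
From clue 2, the person who enjoys chess must be in house 3.
That leaves knitting as the hobby for house 2.
So house 2 gets rabbit for pet.
So: house 1 = photography/hamster, house 2 = knitting/rabbit, house 3 = chess/fish.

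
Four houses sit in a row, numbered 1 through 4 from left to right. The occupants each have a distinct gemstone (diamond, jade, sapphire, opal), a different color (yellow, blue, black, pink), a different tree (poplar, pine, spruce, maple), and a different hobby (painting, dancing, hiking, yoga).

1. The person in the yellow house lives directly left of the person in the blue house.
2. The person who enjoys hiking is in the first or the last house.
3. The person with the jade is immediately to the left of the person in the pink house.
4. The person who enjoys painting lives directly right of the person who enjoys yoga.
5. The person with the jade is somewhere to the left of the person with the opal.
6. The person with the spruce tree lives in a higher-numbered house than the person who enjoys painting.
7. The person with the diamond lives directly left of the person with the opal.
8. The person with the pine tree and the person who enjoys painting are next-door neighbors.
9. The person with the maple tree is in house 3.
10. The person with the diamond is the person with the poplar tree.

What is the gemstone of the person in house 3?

Clue 9: the person with the maple tree is in house 3.
The only tree still possible for house 4 is spruce.
The only gemstone still possible for house 4 is sapphire.
The only gemstone still possible for house 3 is opal.
Clue 7 places the person with the diamond in house 2.
From clue 10, the person with the poplar tree must be in house 2.
That leaves jade as the gemstone for house 1.
So house 1 gets pine for tree.
Clue 3: the person in the pink house is in house 2.
From clue 8, the person who enjoys painting must be in house 2.
House 1 hobby: only yoga fits.
So house 3 gets dancing for hobby.
House 4 hobby: only hiking fits.
The person in the yellow house is in house 3 (clue 1).
By clue 1, the person in the blue house is in house 4.
House 1's color must be black (nothing else left).
So: house 1 = jade/black/pine/yoga, house 2 = diamond/pink/poplar/painting, house 3 = opal/yellow/maple/dancing, house 4 = sapphire/blue/spruce/hiking.

opal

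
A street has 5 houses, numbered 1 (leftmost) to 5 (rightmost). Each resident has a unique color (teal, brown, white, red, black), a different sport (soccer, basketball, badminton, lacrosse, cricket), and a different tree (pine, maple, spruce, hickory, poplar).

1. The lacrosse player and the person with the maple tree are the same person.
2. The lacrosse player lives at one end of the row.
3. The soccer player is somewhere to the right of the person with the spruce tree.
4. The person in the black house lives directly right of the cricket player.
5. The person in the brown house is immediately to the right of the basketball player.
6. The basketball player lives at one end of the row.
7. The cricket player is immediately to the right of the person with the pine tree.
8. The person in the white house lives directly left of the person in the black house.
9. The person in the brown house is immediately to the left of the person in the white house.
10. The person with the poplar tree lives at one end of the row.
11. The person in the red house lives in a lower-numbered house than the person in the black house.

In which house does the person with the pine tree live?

2

Clue 6: the basketball player is in house 1.
The only sport still possible for house 5 is lacrosse.
The person with the maple tree is in house 5 (clue 1).
The person in the brown house is in house 2 (clue 5).
From clue 9, the person in the white house must be in house 3.
House 1 tree: only poplar fits.
So house 4 gets hickory for tree.
By clue 8, the person in the black house is in house 4.
From clue 11, the person in the red house must be in house 1.
House 5's color must be teal (nothing else left).
House 2 sport: only badminton fits.
Clue 4: the cricket player is in house 3.
Clue 7: the person with the pine tree is in house 2.
The only sport still possible for house 4 is soccer.
House 3's tree must be spruce (nothing else left).
So: house 1 = red/basketball/poplar, house 2 = brown/badminton/pine, house 3 = white/cricket/spruce, house 4 = black/soccer/hickory, house 5 = teal/lacrosse/maple.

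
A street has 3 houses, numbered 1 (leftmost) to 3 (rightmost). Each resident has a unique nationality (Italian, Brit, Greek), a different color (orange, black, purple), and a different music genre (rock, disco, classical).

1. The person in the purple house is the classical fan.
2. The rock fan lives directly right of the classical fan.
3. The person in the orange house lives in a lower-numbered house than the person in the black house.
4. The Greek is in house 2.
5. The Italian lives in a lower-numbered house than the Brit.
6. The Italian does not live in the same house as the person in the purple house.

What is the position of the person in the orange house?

1

From clue 4, the Greek must be in house 2.
That leaves Italian as the nationality for house 1.
That leaves Brit as the nationality for house 3.
The person in the purple house is in house 2 (clue 6).
The only color still possible for house 1 is orange.
So house 3 gets black for color.
The classical fan is in house 2 (clue 1).
Clue 2 places the rock fan in house 3.
The only music genre still possible for house 1 is disco.
So: house 1 = Italian/orange/disco, house 2 = Greek/purple/classical, house 3 = Brit/black/rock.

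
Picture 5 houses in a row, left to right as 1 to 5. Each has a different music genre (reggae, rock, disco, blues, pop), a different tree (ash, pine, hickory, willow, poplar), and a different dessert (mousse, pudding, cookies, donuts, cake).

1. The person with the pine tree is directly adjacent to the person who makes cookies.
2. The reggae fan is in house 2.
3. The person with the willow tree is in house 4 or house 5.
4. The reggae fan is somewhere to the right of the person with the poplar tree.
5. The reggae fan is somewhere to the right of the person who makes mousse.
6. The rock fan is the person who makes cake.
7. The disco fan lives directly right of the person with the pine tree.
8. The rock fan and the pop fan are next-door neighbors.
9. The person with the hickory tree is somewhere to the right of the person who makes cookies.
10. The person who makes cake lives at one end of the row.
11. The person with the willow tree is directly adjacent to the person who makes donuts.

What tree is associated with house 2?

pine

By clue 2, the reggae fan is in house 2.
Clue 4 places the person with the poplar tree in house 1.
From clue 5, the person who makes mousse must be in house 1.
House 5's dessert must be cake (nothing else left).
The rock fan is in house 5 (clue 6).
Clue 8 places the pop fan in house 4.
House 1's music genre must be blues (nothing else left).
The only music genre still possible for house 3 is disco.
From clue 7, the person with the pine tree must be in house 2.
The person who makes cookies is in house 3 (clue 1).
So house 3 gets ash for tree.
House 2 dessert: only pudding fits.
The only dessert still possible for house 4 is donuts.
By clue 11, the person with the willow tree is in house 5.
The only tree still possible for house 4 is hickory.
So: house 1 = blues/poplar/mousse, house 2 = reggae/pine/pudding, house 3 = disco/ash/cookies, house 4 = pop/hickory/donuts, house 5 = rock/willow/cake.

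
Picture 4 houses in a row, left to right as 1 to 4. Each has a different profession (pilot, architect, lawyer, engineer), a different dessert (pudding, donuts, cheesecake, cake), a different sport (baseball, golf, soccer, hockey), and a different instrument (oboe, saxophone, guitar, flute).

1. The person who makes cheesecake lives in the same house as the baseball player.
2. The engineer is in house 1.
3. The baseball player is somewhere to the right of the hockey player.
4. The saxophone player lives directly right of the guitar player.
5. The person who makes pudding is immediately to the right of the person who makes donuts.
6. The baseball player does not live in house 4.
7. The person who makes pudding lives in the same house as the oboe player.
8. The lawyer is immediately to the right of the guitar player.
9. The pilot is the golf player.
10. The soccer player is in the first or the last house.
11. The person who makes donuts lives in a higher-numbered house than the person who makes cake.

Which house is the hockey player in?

1

By clue 2, the engineer is in house 1.
House 1 dessert: only cake fits.
House 4's dessert must be pudding (nothing else left).
The person who makes donuts is in house 3 (clue 5).
From clue 7, the oboe player must be in house 4.
The only dessert still possible for house 2 is cheesecake.
Clue 1: the baseball player is in house 2.
Clue 3: the hockey player is in house 1.
House 3's sport must be golf (nothing else left).
So house 4 gets soccer for sport.
Clue 9 places the pilot in house 3.
The only profession still possible for house 2 is lawyer.
House 4 profession: only architect fits.
The guitar player is in house 1 (clue 8).
By clue 4, the saxophone player is in house 2.
House 3's instrument must be flute (nothing else left).
So: house 1 = engineer/cake/hockey/guitar, house 2 = lawyer/cheesecake/baseball/saxophone, house 3 = pilot/donuts/golf/flute, house 4 = architect/pudding/soccer/oboe.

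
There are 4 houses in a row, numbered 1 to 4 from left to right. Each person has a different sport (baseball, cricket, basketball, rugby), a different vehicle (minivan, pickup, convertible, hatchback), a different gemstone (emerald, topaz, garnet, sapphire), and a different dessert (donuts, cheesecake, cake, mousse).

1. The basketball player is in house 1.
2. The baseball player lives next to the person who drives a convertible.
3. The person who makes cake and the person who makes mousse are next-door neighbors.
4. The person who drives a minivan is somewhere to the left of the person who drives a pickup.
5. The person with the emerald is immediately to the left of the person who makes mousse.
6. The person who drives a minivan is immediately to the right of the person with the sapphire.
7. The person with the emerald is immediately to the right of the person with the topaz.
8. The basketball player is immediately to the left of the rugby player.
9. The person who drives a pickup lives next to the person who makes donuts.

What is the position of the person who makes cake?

3

From clue 1, the basketball player must be in house 1.
Clue 8: the rugby player is in house 2.
That leaves garnet as the gemstone for house 4.
That leaves hatchback as the vehicle for house 1.
House 3 gemstone: only emerald fits.
Clue 5: the person who makes mousse is in house 4.
From clue 7, the person with the topaz must be in house 2.
House 1's gemstone must be sapphire (nothing else left).
House 1 dessert: only cheesecake fits.
By clue 3, the person who makes cake is in house 3.
From clue 6, the person who drives a minivan must be in house 2.
House 2 dessert: only donuts fits.
By clue 9, the person who drives a pickup is in house 3.
The only vehicle still possible for house 4 is convertible.
The baseball player is in house 3 (clue 2).
House 4's sport must be cricket (nothing else left).
So: house 1 = basketball/hatchback/sapphire/cheesecake, house 2 = rugby/minivan/topaz/donuts, house 3 = baseball/pickup/emerald/cake, house 4 = cricket/convertible/garnet/mousse.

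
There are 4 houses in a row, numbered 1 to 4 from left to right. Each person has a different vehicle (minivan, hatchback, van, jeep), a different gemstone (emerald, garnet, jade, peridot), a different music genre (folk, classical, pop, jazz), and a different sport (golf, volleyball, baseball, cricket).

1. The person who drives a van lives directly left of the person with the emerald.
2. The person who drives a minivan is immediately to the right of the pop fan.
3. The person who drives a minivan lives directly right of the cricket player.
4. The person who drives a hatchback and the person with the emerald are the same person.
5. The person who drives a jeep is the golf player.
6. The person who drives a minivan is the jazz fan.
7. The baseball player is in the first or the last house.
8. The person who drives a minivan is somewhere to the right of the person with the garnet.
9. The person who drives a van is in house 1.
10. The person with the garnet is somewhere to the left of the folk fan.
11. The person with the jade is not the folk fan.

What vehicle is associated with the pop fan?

By clue 9, the person who drives a van is in house 1.
By clue 1, the person with the emerald is in house 2.
Clue 4: the person who drives a hatchback is in house 2.
The only music genre still possible for house 1 is classical.
The person who drives a jeep is narrowed to house 3 or 4; consider each.
Placing it in house 3 leads to a contradiction, so it's in house 4.
The golf player is in house 4 (clue 5).
That leaves minivan as the vehicle for house 3.
House 1's sport must be baseball (nothing else left).
Clue 2 places the pop fan in house 2.
The cricket player is in house 2 (clue 3).
By clue 6, the jazz fan is in house 3.
Clue 8: the person with the garnet is in house 1.
That leaves folk as the music genre for house 4.
That leaves volleyball as the sport for house 3.
By clue 11, the person with the jade is in house 3.
That leaves peridot as the gemstone for house 4.
So: house 1 = van/garnet/classical/baseball, house 2 = hatchback/emerald/pop/cricket, house 3 = minivan/jade/jazz/volleyball, house 4 = jeep/peridot/folk/golf.

hatchback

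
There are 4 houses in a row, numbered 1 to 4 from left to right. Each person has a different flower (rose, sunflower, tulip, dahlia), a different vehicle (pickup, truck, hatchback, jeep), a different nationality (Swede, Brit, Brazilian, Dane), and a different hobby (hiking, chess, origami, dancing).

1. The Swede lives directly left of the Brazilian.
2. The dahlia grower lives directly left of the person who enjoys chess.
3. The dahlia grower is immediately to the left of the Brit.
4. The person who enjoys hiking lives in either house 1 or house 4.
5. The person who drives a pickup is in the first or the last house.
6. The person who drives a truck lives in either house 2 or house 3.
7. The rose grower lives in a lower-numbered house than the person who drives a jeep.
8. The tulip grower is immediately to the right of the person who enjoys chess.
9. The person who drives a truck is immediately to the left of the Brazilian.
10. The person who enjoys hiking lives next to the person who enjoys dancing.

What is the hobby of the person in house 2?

House 1's nationality must be Dane (nothing else left).
So house 4 gets Brazilian for nationality.
By clue 1, the Swede is in house 3.
From clue 9, the person who drives a truck must be in house 3.
House 2 nationality: only Brit fits.
From clue 3, the dahlia grower must be in house 1.
The person who enjoys chess is in house 2 (clue 2).
Clue 7: the person who drives a jeep is in house 4.
From clue 8, the tulip grower must be in house 3.
House 4's flower must be sunflower (nothing else left).
House 2 vehicle: only hatchback fits.
That leaves dancing as the hobby for house 3.
By clue 10, the person who enjoys hiking is in house 4.
House 2 flower: only rose fits.
House 1 vehicle: only pickup fits.
So house 1 gets origami for hobby.
So: house 1 = dahlia/pickup/Dane/origami, house 2 = rose/hatchback/Brit/chess, house 3 = tulip/truck/Swede/dancing, house 4 = sunflower/jeep/Brazilian/hiking.

chess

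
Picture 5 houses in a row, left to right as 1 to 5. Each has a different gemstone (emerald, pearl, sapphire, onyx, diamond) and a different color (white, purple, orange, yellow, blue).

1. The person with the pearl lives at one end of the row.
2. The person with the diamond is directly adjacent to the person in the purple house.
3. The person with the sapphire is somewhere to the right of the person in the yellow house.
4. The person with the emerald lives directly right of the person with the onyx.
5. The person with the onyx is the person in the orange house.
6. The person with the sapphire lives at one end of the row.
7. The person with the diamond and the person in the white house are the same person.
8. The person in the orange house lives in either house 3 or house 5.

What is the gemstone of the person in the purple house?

Clue 6 places the person with the sapphire in house 5.
Clue 8 places the person in the orange house in house 3.
Clue 5 places the person with the onyx in house 3.
That leaves pearl as the gemstone for house 1.
By clue 4, the person with the emerald is in house 4.
House 2's gemstone must be diamond (nothing else left).
By clue 2, the person in the purple house is in house 1.
Clue 7: the person in the white house is in house 2.
The only color still possible for house 4 is yellow.
House 5 color: only blue fits.
So: house 1 = pearl/purple, house 2 = diamond/white, house 3 = onyx/orange, house 4 = emerald/yellow, house 5 = sapphire/blue.

pearl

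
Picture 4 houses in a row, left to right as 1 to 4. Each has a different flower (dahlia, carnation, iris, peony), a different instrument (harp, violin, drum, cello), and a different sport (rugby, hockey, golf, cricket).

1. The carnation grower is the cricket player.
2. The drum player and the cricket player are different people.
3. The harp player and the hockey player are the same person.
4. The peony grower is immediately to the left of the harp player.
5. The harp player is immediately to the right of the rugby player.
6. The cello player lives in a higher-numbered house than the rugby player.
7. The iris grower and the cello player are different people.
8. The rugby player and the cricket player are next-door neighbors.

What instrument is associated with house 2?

drum

The peony grower is narrowed to house 1 or 2 or 3; consider each.
Placing it in house 1 and house 3 leads to a contradiction, so it's in house 2.
From clue 4, the harp player must be in house 3.
Clue 5 places the rugby player in house 2.
The only instrument still possible for house 4 is cello.
Clue 3: the hockey player is in house 3.
That leaves dahlia as the flower for house 4.
That leaves cricket as the sport for house 1.
House 4's sport must be golf (nothing else left).
By clue 1, the carnation grower is in house 1.
The drum player is in house 2 (clue 2).
House 3's flower must be iris (nothing else left).
The only instrument still possible for house 1 is violin.
So: house 1 = carnation/violin/cricket, house 2 = peony/drum/rugby, house 3 = iris/harp/hockey, house 4 = dahlia/cello/golf.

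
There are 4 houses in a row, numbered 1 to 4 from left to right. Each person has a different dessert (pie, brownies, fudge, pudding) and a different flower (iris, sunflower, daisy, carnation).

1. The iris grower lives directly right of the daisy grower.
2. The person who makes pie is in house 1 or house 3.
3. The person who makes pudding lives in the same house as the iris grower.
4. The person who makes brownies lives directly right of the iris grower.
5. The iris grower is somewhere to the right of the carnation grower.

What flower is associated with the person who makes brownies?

sunflower

House 4's flower must be sunflower (nothing else left).
That leaves iris as the flower for house 3.
Clue 1: the daisy grower is in house 2.
From clue 3, the person who makes pudding must be in house 3.
Clue 4 places the person who makes brownies in house 4.
House 2 dessert: only fudge fits.
The only flower still possible for house 1 is carnation.
The only dessert still possible for house 1 is pie.
So: house 1 = pie/carnation, house 2 = fudge/daisy, house 3 = pudding/iris, house 4 = brownies/sunflower.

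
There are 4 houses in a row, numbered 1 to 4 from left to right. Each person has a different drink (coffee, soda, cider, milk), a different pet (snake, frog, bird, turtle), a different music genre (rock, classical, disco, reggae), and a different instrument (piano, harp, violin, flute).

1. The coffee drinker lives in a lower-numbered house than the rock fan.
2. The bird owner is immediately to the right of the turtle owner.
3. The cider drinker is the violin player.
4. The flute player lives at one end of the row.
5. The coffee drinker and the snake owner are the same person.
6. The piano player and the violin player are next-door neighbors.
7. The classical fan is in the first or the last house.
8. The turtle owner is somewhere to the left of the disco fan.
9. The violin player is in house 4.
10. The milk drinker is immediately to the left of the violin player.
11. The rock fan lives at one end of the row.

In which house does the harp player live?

2

Clue 9: the violin player is in house 4.
Clue 10: the milk drinker is in house 3.
From clue 11, the rock fan must be in house 4.
House 1's music genre must be classical (nothing else left).
House 1 instrument: only flute fits.
Clue 3 places the cider drinker in house 4.
Clue 6: the piano player is in house 3.
That leaves harp as the instrument for house 2.
The only pet still possible for house 4 is frog.
House 3's pet must be bird (nothing else left).
The turtle owner is in house 2 (clue 2).
From clue 8, the disco fan must be in house 3.
House 1 pet: only snake fits.
That leaves reggae as the music genre for house 2.
Clue 5: the coffee drinker is in house 1.
So house 2 gets soda for drink.
So: house 1 = coffee/snake/classical/flute, house 2 = soda/turtle/reggae/harp, house 3 = milk/bird/disco/piano, house 4 = cider/frog/rock/violin.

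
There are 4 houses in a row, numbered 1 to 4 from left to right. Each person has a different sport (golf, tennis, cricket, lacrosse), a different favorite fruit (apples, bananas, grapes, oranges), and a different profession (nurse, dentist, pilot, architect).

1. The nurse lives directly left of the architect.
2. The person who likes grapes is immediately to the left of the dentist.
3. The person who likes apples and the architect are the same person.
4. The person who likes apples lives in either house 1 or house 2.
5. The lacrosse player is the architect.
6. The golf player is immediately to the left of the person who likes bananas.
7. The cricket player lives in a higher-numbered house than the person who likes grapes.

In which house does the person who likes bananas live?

From clue 4, the person who likes apples must be in house 2.
Clue 3 places the architect in house 2.
The lacrosse player is in house 2 (clue 5).
That leaves tennis as the sport for house 1.
House 4's sport must be cricket (nothing else left).
From clue 1, the nurse must be in house 1.
From clue 2, the person who likes grapes must be in house 3.
Clue 6: the person who likes bananas is in house 4.
House 3's sport must be golf (nothing else left).
House 1's favorite fruit must be oranges (nothing else left).
House 3's profession must be pilot (nothing else left).
That leaves dentist as the profession for house 4.
So: house 1 = tennis/oranges/nurse, house 2 = lacrosse/apples/architect, house 3 = golf/grapes/pilot, house 4 = cricket/bananas/dentist.

4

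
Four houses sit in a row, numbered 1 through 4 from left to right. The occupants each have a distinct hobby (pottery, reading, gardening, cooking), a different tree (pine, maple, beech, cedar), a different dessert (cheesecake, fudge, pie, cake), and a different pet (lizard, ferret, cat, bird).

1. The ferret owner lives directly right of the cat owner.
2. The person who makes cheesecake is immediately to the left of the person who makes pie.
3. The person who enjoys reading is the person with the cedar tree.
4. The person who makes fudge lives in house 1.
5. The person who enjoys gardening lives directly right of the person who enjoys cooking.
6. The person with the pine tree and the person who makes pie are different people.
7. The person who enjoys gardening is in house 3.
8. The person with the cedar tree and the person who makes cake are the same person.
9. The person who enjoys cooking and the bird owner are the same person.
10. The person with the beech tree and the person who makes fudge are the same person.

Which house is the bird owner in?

Clue 4: the person who makes fudge is in house 1.
Clue 7: the person who enjoys gardening is in house 3.
Clue 10 places the person with the beech tree in house 1.
Clue 5: the person who enjoys cooking is in house 2.
Clue 9 places the bird owner in house 2.
That leaves pottery as the hobby for house 1.
That leaves reading as the hobby for house 4.
Clue 1 places the ferret owner in house 4.
Clue 1: the cat owner is in house 3.
Clue 3 places the person with the cedar tree in house 4.
Clue 8: the person who makes cake is in house 4.
So house 2 gets cheesecake for dessert.
The only dessert still possible for house 3 is pie.
House 1's pet must be lizard (nothing else left).
The person with the pine tree is in house 2 (clue 6).
House 3 tree: only maple fits.
So: house 1 = pottery/beech/fudge/lizard, house 2 = cooking/pine/cheesecake/bird, house 3 = gardening/maple/pie/cat, house 4 = reading/cedar/cake/ferret.

2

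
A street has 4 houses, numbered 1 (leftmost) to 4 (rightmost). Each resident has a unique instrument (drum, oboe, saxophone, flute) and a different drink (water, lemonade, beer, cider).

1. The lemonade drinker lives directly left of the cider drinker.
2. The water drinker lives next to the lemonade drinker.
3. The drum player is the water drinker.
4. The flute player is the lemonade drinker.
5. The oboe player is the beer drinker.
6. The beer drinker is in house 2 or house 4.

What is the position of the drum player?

The oboe player is narrowed to house 2 or 4; consider each.
Placing it in house 2 leads to a contradiction, so it's in house 4.
From clue 5, the beer drinker must be in house 4.
The flute player is narrowed to house 1 or 2; consider each.
Placing it in house 1 leads to a contradiction, so it's in house 2.
The lemonade drinker is in house 2 (clue 4).
House 1's drink must be water (nothing else left).
So house 3 gets cider for drink.
Clue 3: the drum player is in house 1.
House 3's instrument must be saxophone (nothing else left).
So: house 1 = drum/water, house 2 = flute/lemonade, house 3 = saxophone/cider, house 4 = oboe/beer.

1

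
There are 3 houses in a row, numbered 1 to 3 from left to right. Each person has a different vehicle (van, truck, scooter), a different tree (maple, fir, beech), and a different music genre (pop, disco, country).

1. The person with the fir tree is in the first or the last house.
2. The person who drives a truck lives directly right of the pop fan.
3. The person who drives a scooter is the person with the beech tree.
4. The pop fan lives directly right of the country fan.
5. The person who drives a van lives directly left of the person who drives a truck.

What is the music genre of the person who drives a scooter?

country

The pop fan is in house 2 (clue 4).
Clue 4 places the country fan in house 1.
So house 3 gets disco for music genre.
Clue 2: the person who drives a truck is in house 3.
Clue 5: the person who drives a van is in house 2.
House 1 vehicle: only scooter fits.
From clue 3, the person with the beech tree must be in house 1.
So house 2 gets maple for tree.
So house 3 gets fir for tree.
So: house 1 = scooter/beech/country, house 2 = van/maple/pop, house 3 = truck/fir/disco.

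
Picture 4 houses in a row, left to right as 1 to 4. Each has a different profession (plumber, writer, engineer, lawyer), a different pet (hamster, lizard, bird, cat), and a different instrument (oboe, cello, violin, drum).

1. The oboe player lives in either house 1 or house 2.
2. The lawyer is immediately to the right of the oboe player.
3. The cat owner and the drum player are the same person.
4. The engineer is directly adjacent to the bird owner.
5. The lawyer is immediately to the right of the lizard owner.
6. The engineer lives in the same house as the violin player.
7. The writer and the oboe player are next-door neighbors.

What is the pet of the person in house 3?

The lawyer is narrowed to house 2 or 3; consider each.
Placing it in house 2 leads to a contradiction, so it's in house 3.
Clue 2: the oboe player is in house 2.
From clue 5, the lizard owner must be in house 2.
The engineer is in house 4 (clue 6).
From clue 6, the violin player must be in house 4.
House 1's profession must be writer (nothing else left).
House 2 profession: only plumber fits.
The bird owner is in house 3 (clue 4).
So house 1 gets cat for pet.
The only pet still possible for house 4 is hamster.
By clue 3, the drum player is in house 1.
The only instrument still possible for house 3 is cello.
So: house 1 = writer/cat/drum, house 2 = plumber/lizard/oboe, house 3 = lawyer/bird/cello, house 4 = engineer/hamster/violin.

bird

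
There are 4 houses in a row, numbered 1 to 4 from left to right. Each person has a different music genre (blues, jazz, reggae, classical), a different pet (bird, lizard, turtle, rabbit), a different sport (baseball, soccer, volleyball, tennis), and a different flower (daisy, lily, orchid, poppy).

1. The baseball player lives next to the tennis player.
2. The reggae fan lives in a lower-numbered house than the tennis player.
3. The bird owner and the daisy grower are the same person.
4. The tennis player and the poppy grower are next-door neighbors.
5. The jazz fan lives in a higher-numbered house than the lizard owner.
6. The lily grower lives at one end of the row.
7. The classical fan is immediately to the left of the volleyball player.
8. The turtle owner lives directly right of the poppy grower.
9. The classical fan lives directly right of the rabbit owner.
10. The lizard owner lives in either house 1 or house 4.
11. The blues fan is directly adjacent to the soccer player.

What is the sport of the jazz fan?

volleyball

Clue 10: the lizard owner is in house 1.
House 2 pet: only rabbit fits.
By clue 9, the classical fan is in house 3.
The volleyball player is in house 4 (clue 7).
The jazz fan is narrowed to house 2 or 4; consider each.
Placing it in house 2 leads to a contradiction, so it's in house 4.
The blues fan is narrowed to house 1 or 2; consider each.
Placing it in house 1 leads to a contradiction, so it's in house 2.
House 1 music genre: only reggae fits.
The bird owner is narrowed to house 3 or 4; consider each.
Placing it in house 3 leads to a contradiction, so it's in house 4.
From clue 3, the daisy grower must be in house 4.
House 3 pet: only turtle fits.
That leaves lily as the flower for house 1.
Clue 8: the poppy grower is in house 2.
That leaves orchid as the flower for house 3.
By clue 4, the tennis player is in house 3.
That leaves baseball as the sport for house 2.
So house 1 gets soccer for sport.
So: house 1 = reggae/lizard/soccer/lily, house 2 = blues/rabbit/baseball/poppy, house 3 = classical/turtle/tennis/orchid, house 4 = jazz/bird/volleyball/daisy.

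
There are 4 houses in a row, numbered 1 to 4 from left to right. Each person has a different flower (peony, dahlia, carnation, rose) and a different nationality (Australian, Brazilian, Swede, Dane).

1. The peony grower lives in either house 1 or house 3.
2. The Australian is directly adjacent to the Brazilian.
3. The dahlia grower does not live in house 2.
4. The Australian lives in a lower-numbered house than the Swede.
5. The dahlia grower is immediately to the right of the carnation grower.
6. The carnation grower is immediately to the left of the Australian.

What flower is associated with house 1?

The carnation grower is in house 2 (clue 6).
By clue 6, the Australian is in house 3.
From clue 4, the Swede must be in house 4.
By clue 5, the dahlia grower is in house 3.
House 4's flower must be rose (nothing else left).
House 1's nationality must be Dane (nothing else left).
So house 2 gets Brazilian for nationality.
That leaves peony as the flower for house 1.
So: house 1 = peony/Dane, house 2 = carnation/Brazilian, house 3 = dahlia/Australian, house 4 = rose/Swede.

peony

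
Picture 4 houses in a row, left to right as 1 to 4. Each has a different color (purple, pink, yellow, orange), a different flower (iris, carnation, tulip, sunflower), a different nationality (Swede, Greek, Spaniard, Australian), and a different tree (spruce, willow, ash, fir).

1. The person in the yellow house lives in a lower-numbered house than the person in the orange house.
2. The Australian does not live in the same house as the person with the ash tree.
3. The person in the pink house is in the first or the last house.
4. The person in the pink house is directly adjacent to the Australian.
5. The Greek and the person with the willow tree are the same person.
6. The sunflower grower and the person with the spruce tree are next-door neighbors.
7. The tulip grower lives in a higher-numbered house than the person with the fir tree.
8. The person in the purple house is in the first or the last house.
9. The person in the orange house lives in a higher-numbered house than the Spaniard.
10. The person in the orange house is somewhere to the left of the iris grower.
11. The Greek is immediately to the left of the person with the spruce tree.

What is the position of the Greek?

That leaves Swede as the nationality for house 4.
House 3's color must be orange (nothing else left).
Clue 10: the iris grower is in house 4.
That leaves yellow as the color for house 2.
The person in the pink house is narrowed to house 1 or 4; consider each.
Placing it in house 1 leads to a contradiction, so it's in house 4.
Clue 4: the Australian is in house 3.
House 1's color must be purple (nothing else left).
That leaves spruce as the tree for house 3.
The only tree still possible for house 4 is ash.
Clue 6 places the sunflower grower in house 2.
Clue 11: the Greek is in house 2.
House 1 flower: only carnation fits.
House 3's flower must be tulip (nothing else left).
House 1 nationality: only Spaniard fits.
Clue 5: the person with the willow tree is in house 2.
House 1's tree must be fir (nothing else left).
So: house 1 = purple/carnation/Spaniard/fir, house 2 = yellow/sunflower/Greek/willow, house 3 = orange/tulip/Australian/spruce, house 4 = pink/iris/Swede/ash.

2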